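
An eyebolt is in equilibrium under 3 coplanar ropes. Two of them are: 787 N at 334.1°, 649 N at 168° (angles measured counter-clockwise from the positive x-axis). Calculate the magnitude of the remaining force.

Sum the known components: ΣF_x = 73.13 N, ΣF_y = -208.8 N.
For equilibrium the remaining force must supply (−ΣF_x, −ΣF_y) = (-73.13, 208.8) N.
Magnitude = √((-73.13)² + (208.8)²) = 221.3 N; direction = atan2(208.8, -73.13) = 109.3°.

F ≈ 221 N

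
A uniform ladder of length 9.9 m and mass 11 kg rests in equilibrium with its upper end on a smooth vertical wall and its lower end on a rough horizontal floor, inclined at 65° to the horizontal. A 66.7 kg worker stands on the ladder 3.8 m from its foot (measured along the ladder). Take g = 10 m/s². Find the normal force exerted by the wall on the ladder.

Torques about the foot: N_wall · 9.9 sin 65° = 11×10×4.95 cos 65° + 66.7×10×3.8 cos 65° → N_wall = 145.03 N.

N_wall ≈ 145 N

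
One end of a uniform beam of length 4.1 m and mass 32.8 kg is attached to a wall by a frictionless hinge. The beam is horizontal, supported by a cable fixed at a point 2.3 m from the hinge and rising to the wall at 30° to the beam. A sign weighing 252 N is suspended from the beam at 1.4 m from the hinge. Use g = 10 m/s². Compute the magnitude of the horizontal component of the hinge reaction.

H_x ≈ 772 N

Take torques about the hinge: T sin 30° · 2.3 = 32.8×10×2.05 + 252×1.4 = 1025.2 N·m.
So T = 1025.2 / (0.5000 × 2.3) = 891.48 N.
ΣF_x = 0: H_x = T cos 30° = 772.04 N.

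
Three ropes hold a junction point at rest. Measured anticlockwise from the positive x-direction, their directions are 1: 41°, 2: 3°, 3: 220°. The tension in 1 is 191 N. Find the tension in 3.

Resolve: ΣF_x = 191 cos 41° + T_2 cos 3° + T_3 cos 220° = 0.
        ΣF_y = 191 sin 41° + T_2 sin 3° + T_3 sin 220° = 0.
The known terms sum to (144.1, 125.3) N, so 0.9986 T_2 − 0.7660 T_3 = -144.1 and 0.0523 T_2 − 0.6428 T_3 = -125.3.
Solving simultaneously: T_2 = 5.539 N, T_3 = 195.4 N.

T_3 ≈ 195 N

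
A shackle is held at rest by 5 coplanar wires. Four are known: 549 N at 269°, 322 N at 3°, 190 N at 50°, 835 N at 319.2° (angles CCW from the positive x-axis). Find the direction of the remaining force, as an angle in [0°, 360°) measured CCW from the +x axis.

Sum the known components: ΣF_x = 1066 N, ΣF_y = -932.1 N.
For equilibrium the remaining force must supply (−ΣF_x, −ΣF_y) = (-1066, 932.1) N.
Magnitude = √((-1066)² + (932.1)²) = 1416 N; direction = atan2(932.1, -1066) = 138.8°.

θ ≈ 139°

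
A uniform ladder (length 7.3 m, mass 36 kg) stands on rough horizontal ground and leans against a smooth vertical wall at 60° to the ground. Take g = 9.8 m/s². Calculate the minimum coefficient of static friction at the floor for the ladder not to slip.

ΣF_y = 0: N_floor = 36×9.8 = 352.8 N.
Torques about the foot: N_wall · 7.3 sin 60° = 36×9.8×3.65 cos 60° → N_wall = 101.84 N.
ΣF_x = 0: f_floor = N_wall = 101.84 N.
μ_min = f_floor / N_floor = 101.84 / 352.8 = 0.2887.

μ_min ≈ 0.289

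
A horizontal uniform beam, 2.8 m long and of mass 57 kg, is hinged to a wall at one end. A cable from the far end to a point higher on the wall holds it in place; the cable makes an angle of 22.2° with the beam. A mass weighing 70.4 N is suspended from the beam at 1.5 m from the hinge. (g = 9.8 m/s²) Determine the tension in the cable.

Take torques about the hinge: T sin 22.2° · 2.8 = 57×9.8×1.4 + 70.4×1.5 = 887.64 N·m.
So T = 887.64 / (0.3778 × 2.8) = 839.02 N.

T ≈ 839 N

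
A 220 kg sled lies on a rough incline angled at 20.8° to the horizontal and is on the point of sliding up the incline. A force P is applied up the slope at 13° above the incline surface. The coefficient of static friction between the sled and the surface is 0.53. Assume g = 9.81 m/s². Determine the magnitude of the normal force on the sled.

N ≈ 1640 N

On the verge of sliding up the incline, friction equals μN and acts down the slope.
Perpendicular: N + P sin 13° = W cos 20.8° = 2018 N.
Along incline: P cos 13° = W sin 20.8° + μN  with W sin 20.8° = 766.4 N.
Solving the pair for P and N: P = 1679 N, N = 1640 N (and f = μN = 869.2 N).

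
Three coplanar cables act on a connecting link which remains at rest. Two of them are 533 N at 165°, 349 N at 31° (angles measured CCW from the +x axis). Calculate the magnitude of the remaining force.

Sum the known components: ΣF_x = -215.7 N, ΣF_y = 317.7 N.
For equilibrium the remaining force must supply (−ΣF_x, −ΣF_y) = (215.7, -317.7) N.
Magnitude = √((215.7)² + (-317.7)²) = 384 N; direction = atan2(-317.7, 215.7) = 304.2°.

F ≈ 384 N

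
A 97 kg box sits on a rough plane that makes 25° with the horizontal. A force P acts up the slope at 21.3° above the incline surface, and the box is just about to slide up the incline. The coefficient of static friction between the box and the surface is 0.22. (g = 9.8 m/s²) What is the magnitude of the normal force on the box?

N ≈ 649 N

On the verge of sliding up the incline, friction equals μN and acts down the slope.
Perpendicular: N + P sin 21.3° = W cos 25° = 861.5 N.
Along incline: P cos 21.3° = W sin 25° + μN  with W sin 25° = 401.7 N.
Solving the pair for P and N: P = 584.5 N, N = 649.2 N (and f = μN = 142.8 N).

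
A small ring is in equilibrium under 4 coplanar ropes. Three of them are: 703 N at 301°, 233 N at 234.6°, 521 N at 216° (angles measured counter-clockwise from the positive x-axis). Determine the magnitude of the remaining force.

Sum the known components: ΣF_x = -194.4 N, ΣF_y = -1099 N.
For equilibrium the remaining force must supply (−ΣF_x, −ΣF_y) = (194.4, 1099) N.
Magnitude = √((194.4)² + (1099)²) = 1116 N; direction = atan2(1099, 194.4) = 80.0°.

F ≈ 1120 N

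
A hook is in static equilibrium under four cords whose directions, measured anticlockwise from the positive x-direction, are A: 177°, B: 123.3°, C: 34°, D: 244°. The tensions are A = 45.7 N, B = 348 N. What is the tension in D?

Resolve: ΣF_x = 45.7 cos 177° + 348 cos 123.3° + T_C cos 34° + T_D cos 244° = 0.
        ΣF_y = 45.7 sin 177° + 348 sin 123.3° + T_C sin 34° + T_D sin 244° = 0.
The known terms sum to (-236.7, 293.3) N, so 0.8290 T_C − 0.4384 T_D = 236.7 and 0.5592 T_C − 0.8988 T_D = -293.3.
Solving simultaneously: T_C = 682.6 N, T_D = 751 N.

T_D ≈ 751 N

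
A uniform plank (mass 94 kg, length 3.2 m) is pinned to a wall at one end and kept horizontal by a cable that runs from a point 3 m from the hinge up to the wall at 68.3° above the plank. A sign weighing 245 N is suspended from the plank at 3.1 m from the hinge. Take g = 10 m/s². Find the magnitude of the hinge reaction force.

Take torques about the hinge: T sin 68.3° · 3 = 94×10×1.6 + 245×3.1 = 2263.5 N·m.
So T = 2263.5 / (0.9291 × 3) = 812.05 N.
ΣF_x = 0: H_x = T cos 68.3° = 300.25 N.
ΣF_y = 0: H_y = (94×10 + 245) − T sin 68.3° = 1185 − 754.5 = 430.5 N.
|H| = √(H_x² + H_y²) = √((300.25)² + (430.5)²) = 524.86 N.

|H| ≈ 525 N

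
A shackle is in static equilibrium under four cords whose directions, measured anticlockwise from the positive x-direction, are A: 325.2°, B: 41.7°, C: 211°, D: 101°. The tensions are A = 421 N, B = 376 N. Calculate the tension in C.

T_C ≈ 656 N

Resolve: ΣF_x = 421 cos 325.2° + 376 cos 41.7° + T_C cos 211° + T_D cos 101° = 0.
        ΣF_y = 421 sin 325.2° + 376 sin 41.7° + T_C sin 211° + T_D sin 101° = 0.
The known terms sum to (626.4, 9.856) N, so -0.8572 T_C − 0.1908 T_D = -626.4 and -0.5150 T_C + 0.9816 T_D = -9.856.
Solving simultaneously: T_C = 656.4 N, T_D = 334.4 N.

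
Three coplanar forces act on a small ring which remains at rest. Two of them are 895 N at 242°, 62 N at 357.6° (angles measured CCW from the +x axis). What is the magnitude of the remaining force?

F ≈ 870 N

Sum the known components: ΣF_x = -358.2 N, ΣF_y = -792.8 N.
For equilibrium the remaining force must supply (−ΣF_x, −ΣF_y) = (358.2, 792.8) N.
Magnitude = √((358.2)² + (792.8)²) = 870 N; direction = atan2(792.8, 358.2) = 65.7°.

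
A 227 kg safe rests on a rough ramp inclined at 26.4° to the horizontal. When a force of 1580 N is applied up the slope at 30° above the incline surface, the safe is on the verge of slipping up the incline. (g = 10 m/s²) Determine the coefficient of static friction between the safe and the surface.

μ ≈ 0.289

On the verge of sliding up the incline, friction is at its maximum μN and acts down the slope.
Perpendicular to incline: N = W cos 26.4° − P sin 30° = 2033 − 790 = 1243 N.
Along incline: P cos 30° − μN = W sin 26.4° → μ = −(W sin 26.4° − P cos 30°) / N = 0.2888.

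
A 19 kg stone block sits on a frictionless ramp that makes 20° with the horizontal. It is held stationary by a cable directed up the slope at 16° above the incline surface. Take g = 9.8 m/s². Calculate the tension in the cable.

Take axes along and perpendicular to the incline. Weight components: W sin 20° = 63.68 N down-slope, W cos 20° = 175 N into the surface.
Along incline: T cos 16° = W sin 20° → T = 66.25 N.
Perpendicular: N = W cos 20° − T sin 16° = 156.7 N.

T ≈ 66.3 N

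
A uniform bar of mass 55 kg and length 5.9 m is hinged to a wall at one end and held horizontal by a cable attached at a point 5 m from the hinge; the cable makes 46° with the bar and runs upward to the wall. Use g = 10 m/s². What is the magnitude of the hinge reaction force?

Take torques about the hinge: T sin 46° · 5 = 55×10×2.95 = 1622.5 N·m.
So T = 1622.5 / (0.7193 × 5) = 451.11 N.
ΣF_x = 0: H_x = T cos 46° = 313.37 N.
ΣF_y = 0: H_y = (55×10) − T sin 46° = 550 − 324.5 = 225.5 N.
|H| = √(H_x² + H_y²) = √((313.37)² + (225.5)²) = 386.07 N.

|H| ≈ 386 N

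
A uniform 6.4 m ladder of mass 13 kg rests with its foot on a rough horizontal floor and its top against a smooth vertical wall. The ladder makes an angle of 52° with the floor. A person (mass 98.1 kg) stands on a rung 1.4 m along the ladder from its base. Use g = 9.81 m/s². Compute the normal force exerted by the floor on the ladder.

ΣF_y = 0: N_floor = 13×9.81 + 98.1×9.81 = 1089.9 N.

N_floor ≈ 1090 N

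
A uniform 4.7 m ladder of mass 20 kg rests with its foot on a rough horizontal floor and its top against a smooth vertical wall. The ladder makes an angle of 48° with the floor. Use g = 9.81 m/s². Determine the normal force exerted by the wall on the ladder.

Torques about the foot: N_wall · 4.7 sin 48° = 20×9.81×2.35 cos 48° → N_wall = 88.33 N.

N_wall ≈ 88.3 N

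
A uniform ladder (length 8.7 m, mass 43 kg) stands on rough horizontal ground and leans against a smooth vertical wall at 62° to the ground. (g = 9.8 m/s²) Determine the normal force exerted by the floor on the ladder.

ΣF_y = 0: N_floor = 43×9.8 = 421.4 N.

N_floor ≈ 421 N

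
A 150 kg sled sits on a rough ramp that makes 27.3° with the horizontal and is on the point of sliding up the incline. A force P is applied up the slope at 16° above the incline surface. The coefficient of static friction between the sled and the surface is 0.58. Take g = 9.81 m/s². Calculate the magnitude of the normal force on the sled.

On the verge of sliding up the incline, friction equals μN and acts down the slope.
Perpendicular: N + P sin 16° = W cos 27.3° = 1308 N.
Along incline: P cos 16° = W sin 27.3° + μN  with W sin 27.3° = 674.9 N.
Solving the pair for P and N: P = 1278 N, N = 955.2 N (and f = μN = 554 N).

N ≈ 955 N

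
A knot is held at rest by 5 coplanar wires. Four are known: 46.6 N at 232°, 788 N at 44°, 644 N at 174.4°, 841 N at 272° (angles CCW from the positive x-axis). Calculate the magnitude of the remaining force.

Sum the known components: ΣF_x = -73.43 N, ΣF_y = -267 N.
For equilibrium the remaining force must supply (−ΣF_x, −ΣF_y) = (73.43, 267) N.
Magnitude = √((73.43)² + (267)²) = 276.9 N; direction = atan2(267, 73.43) = 74.6°.

F ≈ 277 N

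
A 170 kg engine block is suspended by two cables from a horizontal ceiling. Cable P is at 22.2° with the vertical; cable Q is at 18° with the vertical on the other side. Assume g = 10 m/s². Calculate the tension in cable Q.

Angles from the horizontal: cable P is 90° − 22.2° = 67.8°, cable Q is 90° − 18° = 72°.
Weight W = 170 × 10 = 1700 N acts straight down.
Horizontal: T_P cos 67.8° = T_Q cos 72°  →  T_P = 0.8178 T_Q.
Vertical: T_P sin 67.8° + T_Q sin 72° = 1700.
Substituting the horizontal relation into the vertical equation gives 1.708 T_Q = 1700, so T_Q = 995.2 N.

T_Q ≈ 995 N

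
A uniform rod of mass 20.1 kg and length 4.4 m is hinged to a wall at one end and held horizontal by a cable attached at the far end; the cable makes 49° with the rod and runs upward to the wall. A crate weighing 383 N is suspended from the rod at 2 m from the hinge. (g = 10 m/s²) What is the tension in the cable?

T ≈ 364 N

Take torques about the hinge: T sin 49° · 4.4 = 20.1×10×2.2 + 383×2 = 1208.2 N·m.
So T = 1208.2 / (0.7547 × 4.4) = 363.84 N.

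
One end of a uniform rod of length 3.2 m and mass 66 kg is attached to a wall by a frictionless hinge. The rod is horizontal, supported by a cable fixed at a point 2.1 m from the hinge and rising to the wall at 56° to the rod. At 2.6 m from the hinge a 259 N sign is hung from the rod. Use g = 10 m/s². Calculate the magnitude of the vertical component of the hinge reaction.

|H_y| ≈ 95.5 N

Take torques about the hinge: T sin 56° · 2.1 = 66×10×1.6 + 259×2.6 = 1729.4 N·m.
So T = 1729.4 / (0.8290 × 2.1) = 993.35 N.
ΣF_y = 0: H_y = (66×10 + 259) − T sin 56° = 919 − 823.52 = 95.476 N.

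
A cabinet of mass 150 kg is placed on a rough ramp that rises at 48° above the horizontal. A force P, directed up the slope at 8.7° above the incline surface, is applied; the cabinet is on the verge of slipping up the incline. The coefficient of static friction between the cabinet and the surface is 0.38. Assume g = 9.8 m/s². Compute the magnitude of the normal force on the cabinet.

N ≈ 772 N

On the verge of sliding up the incline, friction equals μN and acts down the slope.
Perpendicular: N + P sin 8.7° = W cos 48° = 983.6 N.
Along incline: P cos 8.7° = W sin 48° + μN  with W sin 48° = 1092 N.
Solving the pair for P and N: P = 1402 N, N = 771.6 N (and f = μN = 293.2 N).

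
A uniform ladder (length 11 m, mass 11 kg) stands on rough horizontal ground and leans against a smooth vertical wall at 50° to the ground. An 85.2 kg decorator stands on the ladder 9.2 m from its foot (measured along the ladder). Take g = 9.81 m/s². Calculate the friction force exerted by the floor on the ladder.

Torques about the foot: N_wall · 11 sin 50° = 11×9.81×5.5 cos 50° + 85.2×9.81×9.2 cos 50° → N_wall = 631.84 N.
ΣF_x = 0: f_floor = N_wall = 631.84 N.

f ≈ 632 N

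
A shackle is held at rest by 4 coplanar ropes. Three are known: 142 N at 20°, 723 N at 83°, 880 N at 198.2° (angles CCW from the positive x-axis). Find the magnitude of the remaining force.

Sum the known components: ΣF_x = -614.4 N, ΣF_y = 491.3 N.
For equilibrium the remaining force must supply (−ΣF_x, −ΣF_y) = (614.4, -491.3) N.
Magnitude = √((614.4)² + (-491.3)²) = 786.7 N; direction = atan2(-491.3, 614.4) = 321.4°.

F ≈ 787 N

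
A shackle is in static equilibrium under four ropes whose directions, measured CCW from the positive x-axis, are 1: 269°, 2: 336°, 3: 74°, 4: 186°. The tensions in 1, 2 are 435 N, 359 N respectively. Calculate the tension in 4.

T_4 ≈ 505 N

Resolve: ΣF_x = 435 cos 269° + 359 cos 336° + T_3 cos 74° + T_4 cos 186° = 0.
        ΣF_y = 435 sin 269° + 359 sin 336° + T_3 sin 74° + T_4 sin 186° = 0.
The known terms sum to (320.4, -581) N, so 0.2756 T_3 − 0.9945 T_4 = -320.4 and 0.9613 T_3 − 0.1045 T_4 = 581.
Solving simultaneously: T_3 = 659.3 N, T_4 = 504.9 N.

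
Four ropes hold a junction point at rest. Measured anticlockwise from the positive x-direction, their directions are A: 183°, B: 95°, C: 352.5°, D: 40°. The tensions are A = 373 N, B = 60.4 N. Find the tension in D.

T_D ≈ 12.2 N

Resolve: ΣF_x = 373 cos 183° + 60.4 cos 95° + T_C cos 352.5° + T_D cos 40° = 0.
        ΣF_y = 373 sin 183° + 60.4 sin 95° + T_C sin 352.5° + T_D sin 40° = 0.
The known terms sum to (-377.8, 40.65) N, so 0.9914 T_C + 0.7660 T_D = 377.8 and -0.1305 T_C + 0.6428 T_D = -40.65.
Solving simultaneously: T_C = 371.6 N, T_D = 12.21 N.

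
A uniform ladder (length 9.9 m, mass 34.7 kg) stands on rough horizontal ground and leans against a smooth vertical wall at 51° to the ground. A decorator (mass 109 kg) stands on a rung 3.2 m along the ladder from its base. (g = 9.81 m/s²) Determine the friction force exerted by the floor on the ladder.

f ≈ 418 N

Torques about the foot: N_wall · 9.9 sin 51° = 34.7×9.81×4.95 cos 51° + 109×9.81×3.2 cos 51° → N_wall = 417.71 N.
ΣF_x = 0: f_floor = N_wall = 417.71 N.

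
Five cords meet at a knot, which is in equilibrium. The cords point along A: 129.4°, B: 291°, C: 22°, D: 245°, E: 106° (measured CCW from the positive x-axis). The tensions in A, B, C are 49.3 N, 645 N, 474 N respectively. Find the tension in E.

Resolve: ΣF_x = 49.3 cos 129.4° + 645 cos 291° + 474 cos 22° + T_D cos 245° + T_E cos 106° = 0.
        ΣF_y = 49.3 sin 129.4° + 645 sin 291° + 474 sin 22° + T_D sin 245° + T_E sin 106° = 0.
The known terms sum to (639.3, -386.5) N, so -0.4226 T_D − 0.2756 T_E = -639.3 and -0.9063 T_D + 0.9613 T_E = 386.5.
Solving simultaneously: T_D = 774.4 N, T_E = 1132 N.

T_E ≈ 1130 N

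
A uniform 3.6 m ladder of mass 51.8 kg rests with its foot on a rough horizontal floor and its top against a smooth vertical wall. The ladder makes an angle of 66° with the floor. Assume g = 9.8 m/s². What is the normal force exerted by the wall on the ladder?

Torques about the foot: N_wall · 3.6 sin 66° = 51.8×9.8×1.8 cos 66° → N_wall = 113.01 N.

N_wall ≈ 113 N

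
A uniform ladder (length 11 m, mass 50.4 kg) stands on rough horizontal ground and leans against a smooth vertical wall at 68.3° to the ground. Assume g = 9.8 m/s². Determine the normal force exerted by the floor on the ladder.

N_floor ≈ 494 N

ΣF_y = 0: N_floor = 50.4×9.8 = 493.92 N.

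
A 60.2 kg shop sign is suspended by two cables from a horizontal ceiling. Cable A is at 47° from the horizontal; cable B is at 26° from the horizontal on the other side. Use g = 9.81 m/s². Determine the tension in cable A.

T_A ≈ 555 N

Weight W = 60.2 × 9.81 = 590.6 N acts straight down.
Horizontal: T_A cos 47° = T_B cos 26°  →  T_B = 0.7588 T_A.
Vertical: T_A sin 47° + T_B sin 26° = 590.6.
Substituting the horizontal relation into the vertical equation gives 1.064 T_A = 590.6, so T_A = 555 N.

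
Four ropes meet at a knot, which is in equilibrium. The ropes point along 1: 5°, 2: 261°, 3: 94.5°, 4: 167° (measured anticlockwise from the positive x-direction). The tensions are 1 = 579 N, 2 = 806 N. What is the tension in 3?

T_3 ≈ 655 N

Resolve: ΣF_x = 579 cos 5° + 806 cos 261° + T_3 cos 94.5° + T_4 cos 167° = 0.
        ΣF_y = 579 sin 5° + 806 sin 261° + T_3 sin 94.5° + T_4 sin 167° = 0.
The known terms sum to (450.7, -745.6) N, so -0.0785 T_3 − 0.9744 T_4 = -450.7 and 0.9969 T_3 + 0.2250 T_4 = 745.6.
Solving simultaneously: T_3 = 655.5 N, T_4 = 409.8 N.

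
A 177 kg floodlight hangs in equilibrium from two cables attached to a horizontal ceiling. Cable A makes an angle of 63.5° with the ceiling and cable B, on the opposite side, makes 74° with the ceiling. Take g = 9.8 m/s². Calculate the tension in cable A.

T_A ≈ 708 N

Weight W = 177 × 9.8 = 1735 N acts straight down.
Horizontal: T_A cos 63.5° = T_B cos 74°  →  T_B = 1.619 T_A.
Vertical: T_A sin 63.5° + T_B sin 74° = 1735.
Substituting the horizontal relation into the vertical equation gives 2.451 T_A = 1735, so T_A = 707.7 N.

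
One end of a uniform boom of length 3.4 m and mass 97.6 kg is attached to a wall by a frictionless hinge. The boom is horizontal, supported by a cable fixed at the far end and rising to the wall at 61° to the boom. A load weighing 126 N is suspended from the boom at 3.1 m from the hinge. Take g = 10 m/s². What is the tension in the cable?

Take torques about the hinge: T sin 61° · 3.4 = 97.6×10×1.7 + 126×3.1 = 2049.8 N·m.
So T = 2049.8 / (0.8746 × 3.4) = 689.31 N.

T ≈ 689 N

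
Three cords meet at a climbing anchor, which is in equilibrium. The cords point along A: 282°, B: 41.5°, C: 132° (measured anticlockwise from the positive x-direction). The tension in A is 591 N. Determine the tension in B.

Resolve: ΣF_x = 591 cos 282° + T_B cos 41.5° + T_C cos 132° = 0.
        ΣF_y = 591 sin 282° + T_B sin 41.5° + T_C sin 132° = 0.
The known terms sum to (122.9, -578.1) N, so 0.7490 T_B − 0.6691 T_C = -122.9 and 0.6626 T_B + 0.7431 T_C = 578.1.
Solving simultaneously: T_B = 295.5 N, T_C = 514.4 N.

T_B ≈ 296 N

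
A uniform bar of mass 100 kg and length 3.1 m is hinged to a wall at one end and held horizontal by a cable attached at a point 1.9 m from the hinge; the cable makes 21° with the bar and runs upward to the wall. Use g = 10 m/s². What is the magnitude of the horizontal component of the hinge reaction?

H_x ≈ 2130 N

Take torques about the hinge: T sin 21° · 1.9 = 100×10×1.55 = 1550 N·m.
So T = 1550 / (0.3584 × 1.9) = 2276.4 N.
ΣF_x = 0: H_x = T cos 21° = 2125.2 N.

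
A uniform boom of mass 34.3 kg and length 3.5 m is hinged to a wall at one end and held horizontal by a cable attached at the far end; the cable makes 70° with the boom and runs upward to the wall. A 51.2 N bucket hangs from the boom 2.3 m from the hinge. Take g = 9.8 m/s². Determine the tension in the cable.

Take torques about the hinge: T sin 70° · 3.5 = 34.3×9.8×1.75 + 51.2×2.3 = 706 N·m.
So T = 706 / (0.9397 × 3.5) = 214.66 N.

T ≈ 215 N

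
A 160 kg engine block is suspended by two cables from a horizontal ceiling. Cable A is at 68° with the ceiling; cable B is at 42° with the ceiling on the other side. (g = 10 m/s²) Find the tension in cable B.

Weight W = 160 × 10 = 1600 N acts straight down.
Horizontal: T_A cos 68° = T_B cos 42°  →  T_A = 1.984 T_B.
Vertical: T_A sin 68° + T_B sin 42° = 1600.
Substituting the horizontal relation into the vertical equation gives 2.508 T_B = 1600, so T_B = 637.8 N.

T_B ≈ 638 N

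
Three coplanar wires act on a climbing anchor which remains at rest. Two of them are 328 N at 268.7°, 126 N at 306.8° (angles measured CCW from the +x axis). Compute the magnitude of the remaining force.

Sum the known components: ΣF_x = 68.04 N, ΣF_y = -428.8 N.
For equilibrium the remaining force must supply (−ΣF_x, −ΣF_y) = (-68.04, 428.8) N.
Magnitude = √((-68.04)² + (428.8)²) = 434.2 N; direction = atan2(428.8, -68.04) = 99.0°.

F ≈ 434 N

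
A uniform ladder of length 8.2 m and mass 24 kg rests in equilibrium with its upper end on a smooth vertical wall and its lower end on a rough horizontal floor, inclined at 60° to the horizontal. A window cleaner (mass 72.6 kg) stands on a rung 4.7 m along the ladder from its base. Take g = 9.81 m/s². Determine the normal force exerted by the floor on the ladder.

N_floor ≈ 948 N

ΣF_y = 0: N_floor = 24×9.81 + 72.6×9.81 = 947.65 N.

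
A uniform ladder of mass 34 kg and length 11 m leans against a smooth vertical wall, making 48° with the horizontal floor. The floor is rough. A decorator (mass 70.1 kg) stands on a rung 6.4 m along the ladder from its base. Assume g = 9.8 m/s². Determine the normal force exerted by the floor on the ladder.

ΣF_y = 0: N_floor = 34×9.8 + 70.1×9.8 = 1020.2 N.

N_floor ≈ 1020 N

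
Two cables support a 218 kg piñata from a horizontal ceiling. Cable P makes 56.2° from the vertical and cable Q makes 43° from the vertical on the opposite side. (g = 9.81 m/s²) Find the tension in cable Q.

Angles from the horizontal: cable P is 90° − 56.2° = 33.8°, cable Q is 90° − 43° = 47°.
Weight W = 218 × 9.81 = 2139 N acts straight down.
Horizontal: T_P cos 33.8° = T_Q cos 47°  →  T_P = 0.8207 T_Q.
Vertical: T_P sin 33.8° + T_Q sin 47° = 2139.
Substituting the horizontal relation into the vertical equation gives 1.188 T_Q = 2139, so T_Q = 1800 N.

T_Q ≈ 1800 N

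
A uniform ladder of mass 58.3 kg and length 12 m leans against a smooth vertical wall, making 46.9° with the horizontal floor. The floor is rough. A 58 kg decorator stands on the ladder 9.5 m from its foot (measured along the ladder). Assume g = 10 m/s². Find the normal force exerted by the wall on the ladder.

Torques about the foot: N_wall · 12 sin 46.9° = 58.3×10×6 cos 46.9° + 58×10×9.5 cos 46.9° → N_wall = 702.46 N.

N_wall ≈ 702 N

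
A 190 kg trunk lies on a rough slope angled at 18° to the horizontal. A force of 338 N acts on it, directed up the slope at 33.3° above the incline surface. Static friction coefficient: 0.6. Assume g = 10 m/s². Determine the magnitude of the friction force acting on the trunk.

f ≈ 305 N

Axes along / perpendicular to the incline. W sin 18° = 587.1 N down-slope; W cos 18° = 1807 N into the surface.
Perpendicular: N = W cos 18° − P sin 33.3° = 1807 − 185.6 = 1621 N.
Along incline: P cos 33.3° + f = W sin 18° (friction acts up-slope) → f = 587.1 − 282.5 = 304.6 N.
|f| = 304.6 N ≤ μN = 972.9 N, so the trunk is indeed static.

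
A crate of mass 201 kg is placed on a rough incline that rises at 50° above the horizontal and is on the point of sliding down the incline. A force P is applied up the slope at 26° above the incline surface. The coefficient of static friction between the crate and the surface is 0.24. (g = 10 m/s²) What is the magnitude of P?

On the verge of sliding down the incline, friction equals μN and acts up the slope.
Perpendicular: N + P sin 26° = W cos 50° = 1292 N.
Along incline: P cos 26° + μN = W sin 50° with W sin 50° = 1540 N.
Solving the pair for P and N: P = 1550 N, N = 612.7 N (and f = μN = 147.1 N).

P ≈ 1550 N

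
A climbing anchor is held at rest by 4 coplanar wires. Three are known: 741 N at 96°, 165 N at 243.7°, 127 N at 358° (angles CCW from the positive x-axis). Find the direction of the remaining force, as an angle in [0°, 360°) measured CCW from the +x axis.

Sum the known components: ΣF_x = -23.64 N, ΣF_y = 584.6 N.
For equilibrium the remaining force must supply (−ΣF_x, −ΣF_y) = (23.64, -584.6) N.
Magnitude = √((23.64)² + (-584.6)²) = 585.1 N; direction = atan2(-584.6, 23.64) = 272.3°.

θ ≈ 272°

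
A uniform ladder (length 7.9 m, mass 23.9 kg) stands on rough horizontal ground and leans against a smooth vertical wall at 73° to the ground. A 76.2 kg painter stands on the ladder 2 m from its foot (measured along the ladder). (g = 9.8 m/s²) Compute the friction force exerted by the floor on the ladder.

Torques about the foot: N_wall · 7.9 sin 73° = 23.9×9.8×3.95 cos 73° + 76.2×9.8×2 cos 73° → N_wall = 93.603 N.
ΣF_x = 0: f_floor = N_wall = 93.603 N.

f ≈ 93.6 N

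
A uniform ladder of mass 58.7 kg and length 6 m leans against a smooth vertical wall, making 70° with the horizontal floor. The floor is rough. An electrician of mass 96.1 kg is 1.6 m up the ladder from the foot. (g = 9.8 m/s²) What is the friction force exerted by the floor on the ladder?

Torques about the foot: N_wall · 6 sin 70° = 58.7×9.8×3 cos 70° + 96.1×9.8×1.6 cos 70° → N_wall = 196.1 N.
ΣF_x = 0: f_floor = N_wall = 196.1 N.

f ≈ 196 N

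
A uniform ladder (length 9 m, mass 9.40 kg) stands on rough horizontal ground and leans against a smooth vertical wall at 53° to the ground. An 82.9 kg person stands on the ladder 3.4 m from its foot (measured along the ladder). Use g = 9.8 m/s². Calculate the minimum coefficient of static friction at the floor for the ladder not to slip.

ΣF_y = 0: N_floor = 9.40×9.8 + 82.9×9.8 = 904.54 N.
Torques about the foot: N_wall · 9 sin 53° = 9.40×9.8×4.5 cos 53° + 82.9×9.8×3.4 cos 53° → N_wall = 265.99 N.
ΣF_x = 0: f_floor = N_wall = 265.99 N.
μ_min = f_floor / N_floor = 265.99 / 904.54 = 0.2941.

μ_min ≈ 0.294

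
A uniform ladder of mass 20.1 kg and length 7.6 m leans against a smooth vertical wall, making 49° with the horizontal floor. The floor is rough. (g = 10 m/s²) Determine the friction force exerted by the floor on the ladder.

f ≈ 87.4 N

Torques about the foot: N_wall · 7.6 sin 49° = 20.1×10×3.8 cos 49° → N_wall = 87.363 N.
ΣF_x = 0: f_floor = N_wall = 87.363 N.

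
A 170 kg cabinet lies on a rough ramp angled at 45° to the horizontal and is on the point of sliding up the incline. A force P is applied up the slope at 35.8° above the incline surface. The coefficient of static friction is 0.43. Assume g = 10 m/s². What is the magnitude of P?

P ≈ 1620 N

On the verge of sliding up the incline, friction equals μN and acts down the slope.
Perpendicular: N + P sin 35.8° = W cos 45° = 1202 N.
Along incline: P cos 35.8° = W sin 45° + μN  with W sin 45° = 1202 N.
Solving the pair for P and N: P = 1618 N, N = 255.8 N (and f = μN = 110 N).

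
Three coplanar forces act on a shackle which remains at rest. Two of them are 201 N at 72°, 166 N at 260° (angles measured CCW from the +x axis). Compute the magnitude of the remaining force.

F ≈ 43.3 N

Sum the known components: ΣF_x = 33.29 N, ΣF_y = 27.68 N.
For equilibrium the remaining force must supply (−ΣF_x, −ΣF_y) = (-33.29, -27.68) N.
Magnitude = √((-33.29)² + (-27.68)²) = 43.29 N; direction = atan2(-27.68, -33.29) = 219.7°.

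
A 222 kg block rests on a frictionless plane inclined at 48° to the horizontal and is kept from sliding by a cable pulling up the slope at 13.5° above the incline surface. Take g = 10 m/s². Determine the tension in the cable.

Take axes along and perpendicular to the incline. Weight components: W sin 48° = 1650 N down-slope, W cos 48° = 1485 N into the surface.
Along incline: T cos 13.5° = W sin 48° → T = 1697 N.
Perpendicular: N = W cos 48° − T sin 13.5° = 1089 N.

T ≈ 1700 N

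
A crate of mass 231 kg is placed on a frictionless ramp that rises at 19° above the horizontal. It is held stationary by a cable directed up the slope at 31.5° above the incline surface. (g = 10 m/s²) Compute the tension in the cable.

Take axes along and perpendicular to the incline. Weight components: W sin 19° = 752.1 N down-slope, W cos 19° = 2184 N into the surface.
Along incline: T cos 31.5° = W sin 19° → T = 882 N.
Perpendicular: N = W cos 19° − T sin 31.5° = 1723 N.

T ≈ 882 N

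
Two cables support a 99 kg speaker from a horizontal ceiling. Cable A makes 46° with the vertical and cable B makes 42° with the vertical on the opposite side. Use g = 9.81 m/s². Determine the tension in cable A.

T_A ≈ 650 N

Angles from the horizontal: cable A is 90° − 46° = 44°, cable B is 90° − 42° = 48°.
Weight W = 99 × 9.81 = 971.2 N acts straight down.
Horizontal: T_A cos 44° = T_B cos 48°  →  T_B = 1.075 T_A.
Vertical: T_A sin 44° + T_B sin 48° = 971.2.
Substituting the horizontal relation into the vertical equation gives 1.494 T_A = 971.2, so T_A = 650.2 N.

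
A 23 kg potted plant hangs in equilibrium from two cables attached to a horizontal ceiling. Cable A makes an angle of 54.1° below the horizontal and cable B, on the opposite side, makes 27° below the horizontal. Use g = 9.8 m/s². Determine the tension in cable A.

Weight W = 23 × 9.8 = 225.4 N acts straight down.
Horizontal: T_A cos 54.1° = T_B cos 27°  →  T_B = 0.6581 T_A.
Vertical: T_A sin 54.1° + T_B sin 27° = 225.4.
Substituting the horizontal relation into the vertical equation gives 1.109 T_A = 225.4, so T_A = 203.3 N.

T_A ≈ 203 N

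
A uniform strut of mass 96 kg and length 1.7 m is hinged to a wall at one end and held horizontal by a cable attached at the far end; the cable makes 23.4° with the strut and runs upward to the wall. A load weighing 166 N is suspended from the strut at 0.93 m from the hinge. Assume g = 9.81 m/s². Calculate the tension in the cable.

T ≈ 1410 N

Take torques about the hinge: T sin 23.4° · 1.7 = 96×9.81×0.85 + 166×0.93 = 954.88 N·m.
So T = 954.88 / (0.3971 × 1.7) = 1414.3 N.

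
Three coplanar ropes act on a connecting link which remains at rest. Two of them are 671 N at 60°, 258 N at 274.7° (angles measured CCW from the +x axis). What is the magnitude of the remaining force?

Sum the known components: ΣF_x = 356.6 N, ΣF_y = 324 N.
For equilibrium the remaining force must supply (−ΣF_x, −ΣF_y) = (-356.6, -324) N.
Magnitude = √((-356.6)² + (-324)²) = 481.8 N; direction = atan2(-324, -356.6) = 222.3°.

F ≈ 482 N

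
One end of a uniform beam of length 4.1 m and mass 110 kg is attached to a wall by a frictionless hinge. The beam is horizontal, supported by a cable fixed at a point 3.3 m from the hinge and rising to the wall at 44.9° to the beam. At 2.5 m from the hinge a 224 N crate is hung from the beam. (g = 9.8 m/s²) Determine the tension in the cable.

T ≈ 1190 N

Take torques about the hinge: T sin 44.9° · 3.3 = 110×9.8×2.05 + 224×2.5 = 2769.9 N·m.
So T = 2769.9 / (0.7059 × 3.3) = 1189.1 N.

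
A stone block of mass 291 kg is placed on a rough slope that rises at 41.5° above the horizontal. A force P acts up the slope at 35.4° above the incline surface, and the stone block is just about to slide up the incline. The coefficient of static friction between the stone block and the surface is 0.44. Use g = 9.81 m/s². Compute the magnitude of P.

On the verge of sliding up the incline, friction equals μN and acts down the slope.
Perpendicular: N + P sin 35.4° = W cos 41.5° = 2138 N.
Along incline: P cos 35.4° = W sin 41.5° + μN  with W sin 41.5° = 1892 N.
Solving the pair for P and N: P = 2647 N, N = 604.7 N (and f = μN = 266.1 N).

P ≈ 2650 N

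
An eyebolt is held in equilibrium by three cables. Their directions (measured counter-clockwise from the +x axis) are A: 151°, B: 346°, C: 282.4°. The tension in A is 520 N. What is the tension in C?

Resolve: ΣF_x = 520 cos 151° + T_B cos 346° + T_C cos 282.4° = 0.
        ΣF_y = 520 sin 151° + T_B sin 346° + T_C sin 282.4° = 0.
The known terms sum to (-454.8, 252.1) N, so 0.9703 T_B + 0.2147 T_C = 454.8 and -0.2419 T_B − 0.9767 T_C = -252.1.
Solving simultaneously: T_B = 435.5 N, T_C = 150.3 N.

T_C ≈ 150 N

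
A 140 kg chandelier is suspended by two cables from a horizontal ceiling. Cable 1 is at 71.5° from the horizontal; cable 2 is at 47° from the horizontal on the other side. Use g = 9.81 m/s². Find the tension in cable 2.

Weight W = 140 × 9.81 = 1373 N acts straight down.
Horizontal: T_1 cos 71.5° = T_2 cos 47°  →  T_1 = 2.149 T_2.
Vertical: T_1 sin 71.5° + T_2 sin 47° = 1373.
Substituting the horizontal relation into the vertical equation gives 2.77 T_2 = 1373, so T_2 = 495.9 N.

T_2 ≈ 496 N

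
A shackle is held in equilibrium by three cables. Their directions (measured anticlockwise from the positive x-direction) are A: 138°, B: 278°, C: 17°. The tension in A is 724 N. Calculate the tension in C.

Resolve: ΣF_x = 724 cos 138° + T_B cos 278° + T_C cos 17° = 0.
        ΣF_y = 724 sin 138° + T_B sin 278° + T_C sin 17° = 0.
The known terms sum to (-538, 484.5) N, so 0.1392 T_B + 0.9563 T_C = 538 and -0.9903 T_B + 0.2924 T_C = -484.5.
Solving simultaneously: T_B = 628.3 N, T_C = 471.2 N.

T_C ≈ 471 N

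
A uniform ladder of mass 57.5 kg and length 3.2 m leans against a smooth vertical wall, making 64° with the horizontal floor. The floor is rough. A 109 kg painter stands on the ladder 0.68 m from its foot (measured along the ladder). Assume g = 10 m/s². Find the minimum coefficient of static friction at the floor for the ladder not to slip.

μ_min ≈ 0.152

ΣF_y = 0: N_floor = 57.5×10 + 109×10 = 1665 N.
Torques about the foot: N_wall · 3.2 sin 64° = 57.5×10×1.6 cos 64° + 109×10×0.68 cos 64° → N_wall = 253.19 N.
ΣF_x = 0: f_floor = N_wall = 253.19 N.
μ_min = f_floor / N_floor = 253.19 / 1665 = 0.1521.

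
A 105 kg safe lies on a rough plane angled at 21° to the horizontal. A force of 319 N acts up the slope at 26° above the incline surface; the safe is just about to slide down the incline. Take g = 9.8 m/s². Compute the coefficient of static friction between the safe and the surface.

μ ≈ 0.100

On the verge of sliding down the incline, friction is at its maximum μN and acts up the slope.
Perpendicular to incline: N = W cos 21° − P sin 26° = 960.7 − 139.8 = 820.8 N.
Along incline: P cos 26° + μN = W sin 21° → μ = (W sin 21° − P cos 26°) / N = 0.09996.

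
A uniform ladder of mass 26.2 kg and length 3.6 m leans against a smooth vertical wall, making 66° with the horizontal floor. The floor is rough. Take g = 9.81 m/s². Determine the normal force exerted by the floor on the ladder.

N_floor ≈ 257 N

ΣF_y = 0: N_floor = 26.2×9.81 = 257.02 N.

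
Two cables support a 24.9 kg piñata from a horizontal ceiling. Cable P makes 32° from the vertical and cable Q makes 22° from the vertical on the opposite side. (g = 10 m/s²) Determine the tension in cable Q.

T_Q ≈ 163 N

Angles from the horizontal: cable P is 90° − 32° = 58°, cable Q is 90° − 22° = 68°.
Weight W = 24.9 × 10 = 249 N acts straight down.
Horizontal: T_P cos 58° = T_Q cos 68°  →  T_P = 0.7069 T_Q.
Vertical: T_P sin 58° + T_Q sin 68° = 249.
Substituting the horizontal relation into the vertical equation gives 1.527 T_Q = 249, so T_Q = 163.1 N.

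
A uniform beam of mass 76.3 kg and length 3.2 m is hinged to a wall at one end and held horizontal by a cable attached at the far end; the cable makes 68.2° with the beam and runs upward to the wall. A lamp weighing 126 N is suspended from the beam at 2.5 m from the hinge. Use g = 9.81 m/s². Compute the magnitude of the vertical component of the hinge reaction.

Take torques about the hinge: T sin 68.2° · 3.2 = 76.3×9.81×1.6 + 126×2.5 = 1512.6 N·m.
So T = 1512.6 / (0.9285 × 3.2) = 509.1 N.
ΣF_y = 0: H_y = (76.3×9.81 + 126) − T sin 68.2° = 874.5 − 472.69 = 401.81 N.

|H_y| ≈ 402 N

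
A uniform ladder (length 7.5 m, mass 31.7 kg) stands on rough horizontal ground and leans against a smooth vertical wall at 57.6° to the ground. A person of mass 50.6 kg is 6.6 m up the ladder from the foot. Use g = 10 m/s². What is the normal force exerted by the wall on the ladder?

Torques about the foot: N_wall · 7.5 sin 57.6° = 31.7×10×3.75 cos 57.6° + 50.6×10×6.6 cos 57.6° → N_wall = 383.17 N.

N_wall ≈ 383 N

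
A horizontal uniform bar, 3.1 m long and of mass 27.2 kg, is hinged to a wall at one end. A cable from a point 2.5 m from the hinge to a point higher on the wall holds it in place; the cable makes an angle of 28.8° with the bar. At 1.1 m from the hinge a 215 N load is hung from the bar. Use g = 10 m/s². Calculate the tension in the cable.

Take torques about the hinge: T sin 28.8° · 2.5 = 27.2×10×1.55 + 215×1.1 = 658.1 N·m.
So T = 658.1 / (0.4818 × 2.5) = 546.42 N.

T ≈ 546 N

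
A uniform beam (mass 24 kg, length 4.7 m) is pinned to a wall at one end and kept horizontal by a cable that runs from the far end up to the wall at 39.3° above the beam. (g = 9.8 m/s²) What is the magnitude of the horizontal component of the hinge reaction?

H_x ≈ 144 N

Take torques about the hinge: T sin 39.3° · 4.7 = 24×9.8×2.35 = 552.72 N·m.
So T = 552.72 / (0.6334 × 4.7) = 185.67 N.
ΣF_x = 0: H_x = T cos 39.3° = 143.68 N.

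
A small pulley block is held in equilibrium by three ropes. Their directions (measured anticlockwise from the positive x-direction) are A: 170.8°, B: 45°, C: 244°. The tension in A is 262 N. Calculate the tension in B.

Resolve: ΣF_x = 262 cos 170.8° + T_B cos 45° + T_C cos 244° = 0.
        ΣF_y = 262 sin 170.8° + T_B sin 45° + T_C sin 244° = 0.
The known terms sum to (-258.6, 41.89) N, so 0.7071 T_B − 0.4384 T_C = 258.6 and 0.7071 T_B − 0.8988 T_C = -41.89.
Solving simultaneously: T_B = 770.4 N, T_C = 652.7 N.

T_B ≈ 770 N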